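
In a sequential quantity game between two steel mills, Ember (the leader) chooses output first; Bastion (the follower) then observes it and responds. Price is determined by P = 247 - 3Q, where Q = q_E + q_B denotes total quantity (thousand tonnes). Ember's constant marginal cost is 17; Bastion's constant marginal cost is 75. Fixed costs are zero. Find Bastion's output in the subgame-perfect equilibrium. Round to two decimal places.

Solve by backward induction. Given q_E, the follower Bastion maximises π_B = (247 - 3q_E - 3q_B)q_B - 75q_B.
Follower FOC: 172 - 3q_E - 6q_B = 0, so q_B(q_E) = (172 - 3q_E)/6.
Ember substitutes q_B(q_E) into its own profit: π_E = q_E(247 - 3q_E - (172 - 3q_E)/2) - 17q_E = (161 - (3/2)q_E)q_E - 17q_E.
The leader's first-order condition 144 - 3q_E = 0 yields q_E = 48.
Then q_B = (172 - 3·48)/6 = 14/3.

4.67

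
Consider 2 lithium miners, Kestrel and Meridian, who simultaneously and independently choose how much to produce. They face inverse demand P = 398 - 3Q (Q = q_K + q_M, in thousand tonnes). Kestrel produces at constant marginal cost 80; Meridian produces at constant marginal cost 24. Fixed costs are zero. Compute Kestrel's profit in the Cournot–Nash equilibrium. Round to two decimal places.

2542.37

Kestrel's profit: π_K = (398 - 3Q)q_K - (80q_K). Setting ∂π_K/∂q_K = 0: 318 - 6q_K - 3(q_M) = 0.
Meridian's profit: π_M = (398 - 3Q)q_M - (24q_M). Setting ∂π_M/∂q_M = 0: 374 - 6q_M - 3(q_K) = 0.
Best responses: q_K = (318 - 3q_M)/6, q_M = (374 - 3q_K)/6.
Substituting one into the other gives q_K = 262/9 and q_M = 430/9.
Price P = 398 - 3·(692/9) = 502/3.
Kestrel's profit: (502/3 - 80)·(262/9) = 2542.3704.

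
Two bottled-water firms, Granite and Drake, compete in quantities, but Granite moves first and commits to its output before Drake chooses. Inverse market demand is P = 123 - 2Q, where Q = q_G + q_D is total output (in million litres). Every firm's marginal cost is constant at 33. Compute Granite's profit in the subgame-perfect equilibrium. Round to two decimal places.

506.25

The follower Drake best-responds to any q_G: π_D = (123 - 2Q)q_D - 33q_D.
∂π_D/∂q_D = 90 - 2q_G - 4q_D = 0 gives the reaction function q_D = (90 - 2q_G)/4.
Granite substitutes q_D(q_G) into its own profit: π_G = q_G(123 - 2q_G - (90 - 2q_G)/2) - 33q_G = (78 - q_G)q_G - 33q_G.
Leader FOC: 45 - 2q_G = 0, so q_G = 45/2.
Then q_D = (90 - 2·(45/2))/4 = 45/4.
Price P = 123 - 2·(135/4) = 111/2.
Granite's profit: (111/2 - 33)·(45/2) = 506.2500.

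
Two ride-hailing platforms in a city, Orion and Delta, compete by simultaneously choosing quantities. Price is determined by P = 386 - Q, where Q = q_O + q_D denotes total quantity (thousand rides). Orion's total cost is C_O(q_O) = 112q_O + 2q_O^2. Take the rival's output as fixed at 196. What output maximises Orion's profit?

With the rival's output fixed at 196, Orion's profit is π_O = (386 - 196 - q_O)q_O - (112q_O + 2q_O²) = (190 - q_O)q_O - (112q_O + 2q_O²).
∂π_O/∂q_O = 78 - 6q_O = 0, so q_O = 13.

13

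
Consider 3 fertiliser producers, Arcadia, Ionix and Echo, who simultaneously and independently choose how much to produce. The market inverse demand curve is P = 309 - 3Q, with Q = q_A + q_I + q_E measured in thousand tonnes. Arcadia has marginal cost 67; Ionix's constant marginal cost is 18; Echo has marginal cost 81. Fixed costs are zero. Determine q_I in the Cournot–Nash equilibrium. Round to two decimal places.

Arcadia's profit: π_A = (309 - 3Q)q_A - (67q_A). Setting ∂π_A/∂q_A = 0: 242 - 6q_A - 3(q_I + q_E) = 0.
Ionix's profit: π_I = (309 - 3Q)q_I - (18q_I). Setting ∂π_I/∂q_I = 0: 291 - 6q_I - 3(q_A + q_E) = 0.
Echo's profit: π_E = (309 - 3Q)q_E - (81q_E). Setting ∂π_E/∂q_E = 0: 228 - 6q_E - 3(q_A + q_I) = 0.
Summing all 3 equations gives 761 − 12Q = 0, hence Q = 761/12.
Back-substituting: q_A = (242 − 761/4)/3 = 69/4, q_I = (291 − 761/4)/3 = 403/12, q_E = (228 − 761/4)/3 = 151/12.

33.58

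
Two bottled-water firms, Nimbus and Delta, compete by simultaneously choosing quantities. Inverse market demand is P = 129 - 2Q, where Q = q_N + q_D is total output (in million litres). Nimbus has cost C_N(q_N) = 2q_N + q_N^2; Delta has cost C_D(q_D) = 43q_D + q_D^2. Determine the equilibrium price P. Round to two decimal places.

Nimbus's profit: π_N = (129 - 2Q)q_N - (2q_N + q_N²). Setting ∂π_N/∂q_N = 0: 127 - 6q_N - 2(q_D) = 0.
Delta's profit: π_D = (129 - 2Q)q_D - (43q_D + q_D²). Setting ∂π_D/∂q_D = 0: 86 - 6q_D - 2(q_N) = 0.
Best responses: q_N = (127 - 2q_D)/6, q_D = (86 - 2q_N)/6.
Substituting one into the other gives q_N = 295/16 and q_D = 131/16.
Total output Q = 213/8, so price P = 129 - 2·(213/8) = 303/4.

75.75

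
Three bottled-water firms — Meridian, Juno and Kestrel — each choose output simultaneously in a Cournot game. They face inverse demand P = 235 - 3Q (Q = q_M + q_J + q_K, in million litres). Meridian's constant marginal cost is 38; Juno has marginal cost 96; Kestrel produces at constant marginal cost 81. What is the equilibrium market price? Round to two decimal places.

Meridian's profit: π_M = (235 - 3Q)q_M - (38q_M). Setting ∂π_M/∂q_M = 0: 197 - 6q_M - 3(q_J + q_K) = 0.
Juno's profit: π_J = (235 - 3Q)q_J - (96q_J). Setting ∂π_J/∂q_J = 0: 139 - 6q_J - 3(q_M + q_K) = 0.
Kestrel's profit: π_K = (235 - 3Q)q_K - (81q_K). Setting ∂π_K/∂q_K = 0: 154 - 6q_K - 3(q_M + q_J) = 0.
Adding the 3 first-order conditions: 490 − 12Q = 0, so Q = 245/6.
Back-substituting: q_M = (197 − 245/2)/3 = 149/6, q_J = (139 − 245/2)/3 = 11/2, q_K = (154 − 245/2)/3 = 21/2.
Total output Q = 245/6, so price P = 235 - 3·(245/6) = 225/2.

112.50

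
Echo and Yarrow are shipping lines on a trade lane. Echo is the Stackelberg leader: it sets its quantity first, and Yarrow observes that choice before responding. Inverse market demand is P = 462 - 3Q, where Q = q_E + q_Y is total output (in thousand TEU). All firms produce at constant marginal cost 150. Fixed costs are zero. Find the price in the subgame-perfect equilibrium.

Solve by backward induction. Given q_E, the follower Yarrow maximises π_Y = (462 - 3q_E - 3q_Y)q_Y - 150q_Y.
∂π_Y/∂q_Y = 312 - 3q_E - 6q_Y = 0 gives the reaction function q_Y = (312 - 3q_E)/6.
Echo substitutes q_Y(q_E) into its own profit: π_E = q_E(462 - 3q_E - (312 - 3q_E)/2) - 150q_E = (306 - (3/2)q_E)q_E - 150q_E.
Maximising: ∂π_E/∂q_E = 156 - 3q_E = 0, giving q_E = 52.
Then q_Y = (312 - 3·52)/6 = 26.
Total output Q = 78, so price P = 462 - 3·78 = 228.

228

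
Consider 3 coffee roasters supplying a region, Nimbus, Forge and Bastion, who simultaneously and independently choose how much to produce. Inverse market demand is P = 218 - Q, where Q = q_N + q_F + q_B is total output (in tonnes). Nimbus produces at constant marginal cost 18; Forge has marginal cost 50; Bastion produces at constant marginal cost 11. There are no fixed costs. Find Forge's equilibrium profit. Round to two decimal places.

Nimbus's profit: π_N = (218 - Q)q_N - (18q_N). Setting ∂π_N/∂q_N = 0: 200 - 2q_N - (q_F + q_B) = 0.
Forge's first-order condition: 168 - 2q_F - (q_N + q_B) = 0.
Bastion's first-order condition: 207 - 2q_B - (q_N + q_F) = 0.
Summing all 3 equations gives 575 − 4Q = 0, hence Q = 575/4.
Back-substituting: q_N = (200 − 575/4) = 225/4, q_F = (168 − 575/4) = 97/4, q_B = (207 − 575/4) = 253/4.
Price P = 218 - 575/4 = 297/4.
Forge's profit: (297/4 - 50)·(97/4) = 588.0625.

588.06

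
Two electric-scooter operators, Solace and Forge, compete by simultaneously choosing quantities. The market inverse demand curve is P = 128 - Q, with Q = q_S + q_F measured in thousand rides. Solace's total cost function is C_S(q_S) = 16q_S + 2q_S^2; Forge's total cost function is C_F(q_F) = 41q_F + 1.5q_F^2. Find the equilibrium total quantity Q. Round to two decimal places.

Solace's profit: π_S = (128 - Q)q_S - (16q_S + 2q_S²). Setting ∂π_S/∂q_S = 0: 112 - 6q_S - (q_F) = 0.
Forge's profit: π_F = (128 - Q)q_F - (41q_F + (3/2)q_F²). Setting ∂π_F/∂q_F = 0: 87 - 5q_F - (q_S) = 0.
So q_S = (112 - q_F)/6 and q_F = (87 - q_S)/5.
Substituting one into the other gives q_S = 473/29 and q_F = 410/29.
Total output Q = 473/29 + 410/29 = 883/29.

30.45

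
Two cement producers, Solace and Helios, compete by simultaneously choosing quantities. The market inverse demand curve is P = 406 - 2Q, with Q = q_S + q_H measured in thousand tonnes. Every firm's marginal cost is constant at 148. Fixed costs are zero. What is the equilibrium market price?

A representative firm's profit is π_i = q_i(406 - 2Q) - 148q_i.
First-order condition (treating rivals' output as given): 258 - 4q_i - 2q_j = 0.
With identical firms every q_j equals q_i, so q_j = q_i and 258 = 6q_i, giving q_i = 43.
Total output Q = 86, so price P = 406 - 2·86 = 234.

234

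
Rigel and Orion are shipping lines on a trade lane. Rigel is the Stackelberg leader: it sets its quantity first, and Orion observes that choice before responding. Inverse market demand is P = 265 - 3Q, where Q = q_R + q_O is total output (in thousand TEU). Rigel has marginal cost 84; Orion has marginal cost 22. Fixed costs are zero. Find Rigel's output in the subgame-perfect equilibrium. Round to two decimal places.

19.83

Solve by backward induction. Given q_R, the follower Orion maximises π_O = (265 - 3q_R - 3q_O)q_O - 22q_O.
Follower FOC: 243 - 3q_R - 6q_O = 0, so q_O(q_R) = (243 - 3q_R)/6.
Rigel substitutes q_O(q_R) into its own profit: π_R = q_R(265 - 3q_R - (243 - 3q_R)/2) - 84q_R = (287/2 - (3/2)q_R)q_R - 84q_R.
The leader's first-order condition 119/2 - 3q_R = 0 yields q_R = 119/6.
Then q_O = (243 - 3·(119/6))/6 = 367/12.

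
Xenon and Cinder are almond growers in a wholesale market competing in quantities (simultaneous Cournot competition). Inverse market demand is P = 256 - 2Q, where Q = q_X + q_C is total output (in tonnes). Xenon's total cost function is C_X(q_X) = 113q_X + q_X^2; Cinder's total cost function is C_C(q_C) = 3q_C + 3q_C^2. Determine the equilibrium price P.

Xenon's profit: π_X = (256 - 2Q)q_X - (113q_X + q_X²). Setting ∂π_X/∂q_X = 0: 143 - 6q_X - 2(q_C) = 0.
Cinder's first-order condition: 253 - 10q_C - 2(q_X) = 0.
So q_X = (143 - 2q_C)/6 and q_C = (253 - 2q_X)/10.
Substituting one into the other gives q_X = 33/2 and q_C = 22.
Total output Q = 77/2, so price P = 256 - 2·(77/2) = 179.

179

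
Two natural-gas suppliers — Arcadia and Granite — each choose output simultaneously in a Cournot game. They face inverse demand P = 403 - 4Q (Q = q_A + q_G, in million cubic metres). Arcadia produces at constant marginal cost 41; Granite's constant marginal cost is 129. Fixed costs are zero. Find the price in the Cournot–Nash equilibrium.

Arcadia's profit: π_A = (403 - 4Q)q_A - (41q_A). Setting ∂π_A/∂q_A = 0: 362 - 8q_A - 4(q_G) = 0.
Granite's first-order condition: 274 - 8q_G - 4(q_A) = 0.
Best responses: q_A = (362 - 4q_G)/8, q_G = (274 - 4q_A)/8.
Substituting one into the other gives q_A = 75/2 and q_G = 31/2.
Total output Q = 53, so price P = 403 - 4·53 = 191.

191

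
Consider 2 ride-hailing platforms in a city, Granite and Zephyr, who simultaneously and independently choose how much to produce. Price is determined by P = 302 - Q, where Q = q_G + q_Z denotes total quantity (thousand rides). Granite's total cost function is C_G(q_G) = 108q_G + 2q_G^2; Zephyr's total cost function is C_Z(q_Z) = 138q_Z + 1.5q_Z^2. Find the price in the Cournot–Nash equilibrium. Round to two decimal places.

246.97

Granite's profit: π_G = (302 - Q)q_G - (108q_G + 2q_G²). Setting ∂π_G/∂q_G = 0: 194 - 6q_G - (q_Z) = 0.
Zephyr's first-order condition: 164 - 5q_Z - (q_G) = 0.
Best responses: q_G = (194 - q_Z)/6, q_Z = (164 - q_G)/5.
Solving the pair: q_G = 806/29, q_Z = 790/29.
Total output Q = 1596/29, so price P = 302 - 1596/29 = 246.9655.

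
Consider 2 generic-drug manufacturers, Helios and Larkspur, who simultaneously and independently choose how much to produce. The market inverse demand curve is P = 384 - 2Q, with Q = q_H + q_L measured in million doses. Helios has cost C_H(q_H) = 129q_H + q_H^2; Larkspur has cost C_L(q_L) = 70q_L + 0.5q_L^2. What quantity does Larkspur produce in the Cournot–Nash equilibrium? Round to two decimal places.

52.85

Helios's profit: π_H = (384 - 2Q)q_H - (129q_H + q_H²). Setting ∂π_H/∂q_H = 0: 255 - 6q_H - 2(q_L) = 0.
Larkspur's profit: π_L = (384 - 2Q)q_L - (70q_L + (1/2)q_L²). Setting ∂π_L/∂q_L = 0: 314 - 5q_L - 2(q_H) = 0.
So q_H = (255 - 2q_L)/6 and q_L = (314 - 2q_H)/5.
Solving the pair: q_H = 647/26, q_L = 687/13.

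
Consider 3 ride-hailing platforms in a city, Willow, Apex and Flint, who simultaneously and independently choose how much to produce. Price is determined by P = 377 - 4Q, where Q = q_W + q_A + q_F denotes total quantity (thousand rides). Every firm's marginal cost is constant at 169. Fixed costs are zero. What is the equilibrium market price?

221

Each firm earns π_i = (377 - 4Q)q_i - 169q_i.
Setting ∂π_i/∂q_i = 0 with rivals' quantities fixed: 208 - 8q_i - 4·Σ_{j≠i} q_j = 0.
With identical firms every q_j equals q_i, so Σ_{j≠i} q_j = 2q_i and 208 = 16q_i, giving q_i = 13.
Total output Q = 39, so price P = 377 - 4·39 = 221.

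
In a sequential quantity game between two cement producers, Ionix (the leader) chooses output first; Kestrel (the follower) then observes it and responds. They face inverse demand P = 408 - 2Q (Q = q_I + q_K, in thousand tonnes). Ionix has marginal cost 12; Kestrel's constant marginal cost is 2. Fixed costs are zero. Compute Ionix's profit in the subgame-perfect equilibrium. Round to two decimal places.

The follower Kestrel best-responds to any q_I: π_K = (408 - 2Q)q_K - 2q_K.
Setting the follower's marginal profit to zero, 406 - 2q_I - 4q_K = 0, i.e. q_K = (406 - 2q_I)/4.
Ionix substitutes q_K(q_I) into its own profit: π_I = q_I(408 - 2q_I - (406 - 2q_I)/2) - 12q_I = (205 - q_I)q_I - 12q_I.
Leader FOC: 193 - 2q_I = 0, so q_I = 193/2.
Then q_K = (406 - 2·(193/2))/4 = 213/4.
Price P = 408 - 2·(599/4) = 217/2.
Ionix's profit: (217/2 - 12)·(193/2) = 9312.2500.

9312.25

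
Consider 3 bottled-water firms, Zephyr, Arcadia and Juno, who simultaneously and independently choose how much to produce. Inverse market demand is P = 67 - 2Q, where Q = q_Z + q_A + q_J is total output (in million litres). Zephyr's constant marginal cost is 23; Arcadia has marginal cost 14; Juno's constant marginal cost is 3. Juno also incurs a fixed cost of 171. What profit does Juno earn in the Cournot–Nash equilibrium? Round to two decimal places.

111.03

Zephyr's profit: π_Z = (67 - 2Q)q_Z - (23q_Z). Setting ∂π_Z/∂q_Z = 0: 44 - 4q_Z - 2(q_A + q_J) = 0.
Arcadia's first-order condition: 53 - 4q_A - 2(q_Z + q_J) = 0.
Juno's first-order condition: 64 - 4q_J - 2(q_Z + q_A) = 0.
Adding the 3 first-order conditions: 161 − 8Q = 0, so Q = 161/8.
Back-substituting: q_Z = (44 − 161/4)/2 = 15/8, q_A = (53 − 161/4)/2 = 51/8, q_J = (64 − 161/4)/2 = 95/8.
Price P = 67 - 2·(161/8) = 107/4.
Juno's profit: (107/4 - 3)·(95/8) - 171 = 111.0313.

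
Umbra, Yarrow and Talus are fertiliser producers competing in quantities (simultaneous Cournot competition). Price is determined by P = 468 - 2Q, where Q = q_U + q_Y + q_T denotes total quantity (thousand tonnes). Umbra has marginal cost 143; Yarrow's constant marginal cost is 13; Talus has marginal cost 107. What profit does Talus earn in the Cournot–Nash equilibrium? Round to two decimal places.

2869.03

Umbra's profit: π_U = (468 - 2Q)q_U - (143q_U). Setting ∂π_U/∂q_U = 0: 325 - 4q_U - 2(q_Y + q_T) = 0.
Yarrow's first-order condition: 455 - 4q_Y - 2(q_U + q_T) = 0.
Talus's profit: π_T = (468 - 2Q)q_T - (107q_T). Setting ∂π_T/∂q_T = 0: 361 - 4q_T - 2(q_U + q_Y) = 0.
Adding the 3 first-order conditions: 1141 − 8Q = 0, so Q = 1141/8.
Back-substituting: q_U = (325 − 1141/4)/2 = 159/8, q_Y = (455 − 1141/4)/2 = 679/8, q_T = (361 − 1141/4)/2 = 303/8.
Price P = 468 - 2·(1141/8) = 731/4.
Talus's profit: (731/4 - 107)·(303/8) = 2869.0313.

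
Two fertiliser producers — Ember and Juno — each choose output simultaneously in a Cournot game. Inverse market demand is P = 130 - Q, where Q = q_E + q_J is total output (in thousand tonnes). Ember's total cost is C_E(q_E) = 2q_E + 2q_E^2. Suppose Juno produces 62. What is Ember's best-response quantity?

With the rival's output fixed at 62, Ember's profit is π_E = (130 - 62 - q_E)q_E - (2q_E + 2q_E²) = (68 - q_E)q_E - (2q_E + 2q_E²).
∂π_E/∂q_E = 66 - 6q_E = 0, so q_E = 11.

11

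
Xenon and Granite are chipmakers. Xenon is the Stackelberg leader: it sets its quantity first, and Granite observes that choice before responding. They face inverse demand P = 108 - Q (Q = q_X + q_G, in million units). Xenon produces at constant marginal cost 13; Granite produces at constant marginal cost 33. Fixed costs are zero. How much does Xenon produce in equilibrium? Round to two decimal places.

The follower Granite best-responds to any q_X: π_G = (108 - Q)q_G - 33q_G.
Setting the follower's marginal profit to zero, 75 - q_X - 2q_G = 0, i.e. q_G = (75 - q_X)/2.
The leader anticipates this reaction. Substituting into P = 108 - Q gives P = 141/2 - (1/2)q_X, so π_X = (141/2 - (1/2)q_X)q_X - 13q_X.
The leader's first-order condition 115/2 - q_X = 0 yields q_X = 115/2.
Then q_G = (75 - 115/2)/2 = 35/4.

57.50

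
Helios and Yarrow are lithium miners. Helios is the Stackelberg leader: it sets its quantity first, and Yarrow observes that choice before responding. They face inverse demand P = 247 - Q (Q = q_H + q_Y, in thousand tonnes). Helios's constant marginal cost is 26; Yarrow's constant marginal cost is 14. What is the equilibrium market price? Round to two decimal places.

78.25

Solve by backward induction. Given q_H, the follower Yarrow maximises π_Y = (247 - q_H - q_Y)q_Y - 14q_Y.
Follower FOC: 233 - q_H - 2q_Y = 0, so q_Y(q_H) = (233 - q_H)/2.
Helios substitutes q_Y(q_H) into its own profit: π_H = q_H(247 - q_H - (233 - q_H)/2) - 26q_H = (261/2 - (1/2)q_H)q_H - 26q_H.
Leader FOC: 209/2 - q_H = 0, so q_H = 209/2.
Then q_Y = (233 - 209/2)/2 = 257/4.
Total output Q = 675/4, so price P = 247 - 675/4 = 313/4.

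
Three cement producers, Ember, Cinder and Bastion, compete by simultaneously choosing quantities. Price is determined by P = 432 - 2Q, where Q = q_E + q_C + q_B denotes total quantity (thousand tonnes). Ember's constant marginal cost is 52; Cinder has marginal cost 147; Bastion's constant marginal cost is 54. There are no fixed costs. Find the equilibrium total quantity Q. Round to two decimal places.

Ember's profit: π_E = (432 - 2Q)q_E - (52q_E). Setting ∂π_E/∂q_E = 0: 380 - 4q_E - 2(q_C + q_B) = 0.
Cinder's first-order condition: 285 - 4q_C - 2(q_E + q_B) = 0.
Bastion's first-order condition: 378 - 4q_B - 2(q_E + q_C) = 0.
Adding the 3 first-order conditions: 1043 − 8Q = 0, so Q = 1043/8.
Back-substituting: q_E = (380 − 1043/4)/2 = 477/8, q_C = (285 − 1043/4)/2 = 97/8, q_B = (378 − 1043/4)/2 = 469/8.
Total output Q = 477/8 + 97/8 + 469/8 = 1043/8.

130.38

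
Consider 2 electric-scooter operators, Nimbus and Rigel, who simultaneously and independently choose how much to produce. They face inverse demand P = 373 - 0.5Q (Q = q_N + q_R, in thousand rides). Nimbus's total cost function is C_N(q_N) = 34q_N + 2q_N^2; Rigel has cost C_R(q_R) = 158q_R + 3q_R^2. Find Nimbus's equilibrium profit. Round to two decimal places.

Nimbus's profit: π_N = (373 - 0.5Q)q_N - (34q_N + 2q_N²). Setting ∂π_N/∂q_N = 0: 339 - 5q_N - (1/2)(q_R) = 0.
Rigel's profit: π_R = (373 - 0.5Q)q_R - (158q_R + 3q_R²). Setting ∂π_R/∂q_R = 0: 215 - 7q_R - (1/2)(q_N) = 0.
So q_N = (339 - (1/2)q_R)/5 and q_R = (215 - (1/2)q_N)/7.
Solving the pair: q_N = 65.1942, q_R = 26.0576.
Price P = 373 - (1/2)·91.2518 = 327.3741.
Nimbus's profit: 327.3741·65.1942 - 34·65.1942 - 2·65.1942² = 10625.7238.

10625.72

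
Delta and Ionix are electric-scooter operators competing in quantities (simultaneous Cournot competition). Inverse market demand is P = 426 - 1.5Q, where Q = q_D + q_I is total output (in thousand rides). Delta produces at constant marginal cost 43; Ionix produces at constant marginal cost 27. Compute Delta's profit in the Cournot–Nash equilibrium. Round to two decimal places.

Delta's profit: π_D = (426 - 1.5Q)q_D - (43q_D). Setting ∂π_D/∂q_D = 0: 383 - 3q_D - (3/2)(q_I) = 0.
Ionix's profit: π_I = (426 - 1.5Q)q_I - (27q_I). Setting ∂π_I/∂q_I = 0: 399 - 3q_I - (3/2)(q_D) = 0.
So q_D = (383 - (3/2)q_I)/3 and q_I = (399 - (3/2)q_D)/3.
Substituting one into the other gives q_D = 734/9 and q_I = 830/9.
Price P = 426 - (3/2)·(1564/9) = 496/3.
Delta's profit: (496/3 - 43)·(734/9) = 9976.9630.

9976.96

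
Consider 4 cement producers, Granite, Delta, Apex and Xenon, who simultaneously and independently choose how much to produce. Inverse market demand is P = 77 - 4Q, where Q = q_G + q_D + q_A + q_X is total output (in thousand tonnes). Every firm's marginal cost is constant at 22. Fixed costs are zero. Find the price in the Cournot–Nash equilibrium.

33

A representative firm's profit is π_i = q_i(77 - 4Q) - 22q_i.
Setting ∂π_i/∂q_i = 0 with rivals' quantities fixed: 55 - 8q_i - 4·Σ_{j≠i} q_j = 0.
By symmetry each firm produces the same amount; substituting Σ_{j≠i} q_j = 3q_i yields q_i = 55/20 = 11/4.
Total output Q = 11, so price P = 77 - 4·11 = 33.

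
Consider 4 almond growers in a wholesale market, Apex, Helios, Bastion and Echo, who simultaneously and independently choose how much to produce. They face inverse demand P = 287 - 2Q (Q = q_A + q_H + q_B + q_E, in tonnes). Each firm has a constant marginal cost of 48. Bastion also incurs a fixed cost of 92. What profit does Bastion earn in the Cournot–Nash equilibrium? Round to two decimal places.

1050.42

Each firm earns π_i = (287 - 2Q)q_i - 48q_i.
Setting ∂π_i/∂q_i = 0 with rivals' quantities fixed: 239 - 4q_i - 2·Σ_{j≠i} q_j = 0.
By symmetry each firm produces the same amount; substituting Σ_{j≠i} q_j = 3q_i yields q_i = 239/10.
Price P = 287 - 2·(478/5) = 479/5.
Bastion's profit: (479/5 - 48)·(239/10) - 92 = 1050.4200.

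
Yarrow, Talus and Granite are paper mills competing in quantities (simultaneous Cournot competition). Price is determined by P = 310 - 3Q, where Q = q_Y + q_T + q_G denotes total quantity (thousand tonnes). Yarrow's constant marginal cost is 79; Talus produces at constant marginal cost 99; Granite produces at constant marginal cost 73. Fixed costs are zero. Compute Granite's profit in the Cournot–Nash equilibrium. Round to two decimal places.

Yarrow's profit: π_Y = (310 - 3Q)q_Y - (79q_Y). Setting ∂π_Y/∂q_Y = 0: 231 - 6q_Y - 3(q_T + q_G) = 0.
Talus's first-order condition: 211 - 6q_T - 3(q_Y + q_G) = 0.
Granite's profit: π_G = (310 - 3Q)q_G - (73q_G). Setting ∂π_G/∂q_G = 0: 237 - 6q_G - 3(q_Y + q_T) = 0.
Adding the 3 first-order conditions: 679 − 12Q = 0, so Q = 679/12.
Back-substituting: q_Y = (231 − 679/4)/3 = 245/12, q_T = (211 − 679/4)/3 = 55/4, q_G = (237 − 679/4)/3 = 269/12.
Price P = 310 - 3·(679/12) = 561/4.
Granite's profit: (561/4 - 73)·(269/12) = 1507.5208.

1507.52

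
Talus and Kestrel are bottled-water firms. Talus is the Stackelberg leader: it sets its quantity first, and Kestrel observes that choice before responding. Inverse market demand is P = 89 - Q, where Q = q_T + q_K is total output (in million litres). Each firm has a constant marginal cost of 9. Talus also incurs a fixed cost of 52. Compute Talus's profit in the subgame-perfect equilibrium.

Solve by backward induction. Given q_T, the follower Kestrel maximises π_K = (89 - q_T - q_K)q_K - 9q_K.
∂π_K/∂q_K = 80 - q_T - 2q_K = 0 gives the reaction function q_K = (80 - q_T)/2.
The leader anticipates this reaction. Substituting into P = 89 - Q gives P = 49 - (1/2)q_T, so π_T = (49 - (1/2)q_T)q_T - 9q_T.
Maximising: ∂π_T/∂q_T = 40 - q_T = 0, giving q_T = 40.
Then q_K = (80 - 40)/2 = 20.
Price P = 89 - 60 = 29.
Talus's profit: (29 - 9)·40 - 52 = 748.

748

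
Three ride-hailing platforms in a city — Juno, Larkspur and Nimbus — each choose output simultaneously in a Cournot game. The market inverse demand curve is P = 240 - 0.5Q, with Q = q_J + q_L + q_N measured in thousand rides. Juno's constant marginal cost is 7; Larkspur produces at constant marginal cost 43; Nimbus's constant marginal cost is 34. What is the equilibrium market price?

81

Juno's profit: π_J = (240 - 0.5Q)q_J - (7q_J). Setting ∂π_J/∂q_J = 0: 233 - q_J - (1/2)(q_L + q_N) = 0.
Larkspur's profit: π_L = (240 - 0.5Q)q_L - (43q_L). Setting ∂π_L/∂q_L = 0: 197 - q_L - (1/2)(q_J + q_N) = 0.
Nimbus's profit: π_N = (240 - 0.5Q)q_N - (34q_N). Setting ∂π_N/∂q_N = 0: 206 - q_N - (1/2)(q_J + q_L) = 0.
Summing all 3 equations gives 636 − 2Q = 0, hence Q = 318.
Back-substituting: q_J = (233 − 159)/(1/2) = 148, q_L = (197 − 159)/(1/2) = 76, q_N = (206 − 159)/(1/2) = 94.
Total output Q = 318, so price P = 240 - (1/2)·318 = 81.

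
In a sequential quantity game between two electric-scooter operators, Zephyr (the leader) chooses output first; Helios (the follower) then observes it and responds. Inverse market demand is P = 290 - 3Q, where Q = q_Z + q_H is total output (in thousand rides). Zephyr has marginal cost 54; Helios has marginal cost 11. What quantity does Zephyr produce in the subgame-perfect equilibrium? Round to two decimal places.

32.17

The follower Helios best-responds to any q_Z: π_H = (290 - 3Q)q_H - 11q_H.
Follower FOC: 279 - 3q_Z - 6q_H = 0, so q_H(q_Z) = (279 - 3q_Z)/6.
Zephyr substitutes q_H(q_Z) into its own profit: π_Z = q_Z(290 - 3q_Z - (279 - 3q_Z)/2) - 54q_Z = (301/2 - (3/2)q_Z)q_Z - 54q_Z.
The leader's first-order condition 193/2 - 3q_Z = 0 yields q_Z = 193/6.
Then q_H = (279 - 3·(193/6))/6 = 365/12.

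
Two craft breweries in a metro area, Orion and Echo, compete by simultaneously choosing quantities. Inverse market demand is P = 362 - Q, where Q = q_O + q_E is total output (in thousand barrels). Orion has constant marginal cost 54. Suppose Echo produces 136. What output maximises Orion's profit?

With the rival's output fixed at 136, Orion's profit is π_O = (362 - 136 - q_O)q_O - (54q_O) = (226 - q_O)q_O - (54q_O).
∂π_O/∂q_O = 172 - 2q_O = 0, so q_O = 86.

86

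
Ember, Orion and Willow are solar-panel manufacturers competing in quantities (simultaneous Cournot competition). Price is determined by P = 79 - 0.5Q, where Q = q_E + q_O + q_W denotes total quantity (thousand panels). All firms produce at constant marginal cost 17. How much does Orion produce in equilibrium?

A representative firm's profit is π_i = q_i(79 - 0.5Q) - 17q_i.
Setting ∂π_i/∂q_i = 0 with rivals' quantities fixed: 62 - q_i - (1/2)·Σ_{j≠i} q_j = 0.
By symmetry each firm produces the same amount; substituting Σ_{j≠i} q_j = 2q_i yields q_i = 62/2 = 31.

31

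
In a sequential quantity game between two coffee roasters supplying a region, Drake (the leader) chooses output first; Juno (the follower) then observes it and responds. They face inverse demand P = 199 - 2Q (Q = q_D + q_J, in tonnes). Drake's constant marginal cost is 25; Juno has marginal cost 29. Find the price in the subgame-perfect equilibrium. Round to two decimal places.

69.50

Solve by backward induction. Given q_D, the follower Juno maximises π_J = (199 - 2q_D - 2q_J)q_J - 29q_J.
Setting the follower's marginal profit to zero, 170 - 2q_D - 4q_J = 0, i.e. q_J = (170 - 2q_D)/4.
The leader anticipates this reaction. Substituting into P = 199 - 2Q gives P = 114 - q_D, so π_D = (114 - q_D)q_D - 25q_D.
Leader FOC: 89 - 2q_D = 0, so q_D = 89/2.
Then q_J = (170 - 2·(89/2))/4 = 81/4.
Total output Q = 259/4, so price P = 199 - 2·(259/4) = 139/2.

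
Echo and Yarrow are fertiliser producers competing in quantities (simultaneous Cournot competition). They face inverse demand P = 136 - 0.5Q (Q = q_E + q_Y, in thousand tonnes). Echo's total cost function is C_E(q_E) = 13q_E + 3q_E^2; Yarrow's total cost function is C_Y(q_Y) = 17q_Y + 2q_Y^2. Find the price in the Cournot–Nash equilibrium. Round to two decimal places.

116.91

Echo's profit: π_E = (136 - 0.5Q)q_E - (13q_E + 3q_E²). Setting ∂π_E/∂q_E = 0: 123 - 7q_E - (1/2)(q_Y) = 0.
Yarrow's first-order condition: 119 - 5q_Y - (1/2)(q_E) = 0.
Best responses: q_E = (123 - (1/2)q_Y)/7, q_Y = (119 - (1/2)q_E)/5.
Substituting one into the other gives q_E = 15.9856 and q_Y = 22.2014.
Total output Q = 38.1871, so price P = 136 - (1/2)·38.1871 = 116.9065.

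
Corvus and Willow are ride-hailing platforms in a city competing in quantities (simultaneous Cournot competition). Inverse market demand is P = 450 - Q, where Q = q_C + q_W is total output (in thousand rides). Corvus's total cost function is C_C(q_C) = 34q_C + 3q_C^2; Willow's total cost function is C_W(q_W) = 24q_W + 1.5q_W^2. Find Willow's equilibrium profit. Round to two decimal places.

14714.11

Corvus's profit: π_C = (450 - Q)q_C - (34q_C + 3q_C²). Setting ∂π_C/∂q_C = 0: 416 - 8q_C - (q_W) = 0.
Willow's profit: π_W = (450 - Q)q_W - (24q_W + (3/2)q_W²). Setting ∂π_W/∂q_W = 0: 426 - 5q_W - (q_C) = 0.
So q_C = (416 - q_W)/8 and q_W = (426 - q_C)/5.
Solving the pair: q_C = 1654/39, q_W = 76.7179.
Price P = 450 - 119.1282 = 330.8718.
Willow's profit: 330.8718·76.7179 - 24·76.7179 - (3/2)·76.7179² = 14714.1091.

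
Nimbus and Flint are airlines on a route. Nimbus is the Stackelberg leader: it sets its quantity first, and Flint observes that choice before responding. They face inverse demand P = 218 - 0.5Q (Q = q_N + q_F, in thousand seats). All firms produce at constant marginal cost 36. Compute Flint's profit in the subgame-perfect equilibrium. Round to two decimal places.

4140.50

Solve by backward induction. Given q_N, the follower Flint maximises π_F = (218 - (1/2)q_N - (1/2)q_F)q_F - 36q_F.
Setting the follower's marginal profit to zero, 182 - (1/2)q_N - q_F = 0, i.e. q_F = (182 - (1/2)q_N).
The leader anticipates this reaction. Substituting into P = 218 - 0.5Q gives P = 127 - (1/4)q_N, so π_N = (127 - (1/4)q_N)q_N - 36q_N.
The leader's first-order condition 91 - (1/2)q_N = 0 yields q_N = 182.
Then q_F = (182 - (1/2)·182) = 91.
Price P = 218 - (1/2)·273 = 163/2.
Flint's profit: (163/2 - 36)·91 = 4140.5000.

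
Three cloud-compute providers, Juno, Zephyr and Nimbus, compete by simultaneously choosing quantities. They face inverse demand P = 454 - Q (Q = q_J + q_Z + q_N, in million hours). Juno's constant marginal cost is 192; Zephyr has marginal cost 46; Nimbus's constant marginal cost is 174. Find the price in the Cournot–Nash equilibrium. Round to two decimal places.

Juno's profit: π_J = (454 - Q)q_J - (192q_J). Setting ∂π_J/∂q_J = 0: 262 - 2q_J - (q_Z + q_N) = 0.
Zephyr's profit: π_Z = (454 - Q)q_Z - (46q_Z). Setting ∂π_Z/∂q_Z = 0: 408 - 2q_Z - (q_J + q_N) = 0.
Nimbus's first-order condition: 280 - 2q_N - (q_J + q_Z) = 0.
Summing all 3 equations gives 950 − 4Q = 0, hence Q = 475/2.
Back-substituting: q_J = (262 − 475/2) = 49/2, q_Z = (408 − 475/2) = 341/2, q_N = (280 − 475/2) = 85/2.
Total output Q = 475/2, so price P = 454 - 475/2 = 433/2.

216.50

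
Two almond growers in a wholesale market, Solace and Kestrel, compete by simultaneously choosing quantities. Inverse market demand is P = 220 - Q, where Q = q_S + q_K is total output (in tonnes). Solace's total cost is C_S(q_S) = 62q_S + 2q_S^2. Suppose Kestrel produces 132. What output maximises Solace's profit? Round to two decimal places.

4.33

With the rival's output fixed at 132, Solace's profit is π_S = (220 - 132 - q_S)q_S - (62q_S + 2q_S²) = (88 - q_S)q_S - (62q_S + 2q_S²).
∂π_S/∂q_S = 26 - 6q_S = 0, so q_S = 13/3.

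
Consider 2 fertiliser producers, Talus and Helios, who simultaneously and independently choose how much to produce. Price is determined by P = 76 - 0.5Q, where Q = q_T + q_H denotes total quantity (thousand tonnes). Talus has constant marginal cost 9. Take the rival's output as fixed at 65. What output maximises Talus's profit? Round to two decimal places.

34.50

With the rival's output fixed at 65, Talus's profit is π_T = (76 - (1/2)·65 - (1/2)q_T)q_T - (9q_T) = (87/2 - (1/2)q_T)q_T - (9q_T).
∂π_T/∂q_T = 69/2 - q_T = 0, so q_T = 69/2.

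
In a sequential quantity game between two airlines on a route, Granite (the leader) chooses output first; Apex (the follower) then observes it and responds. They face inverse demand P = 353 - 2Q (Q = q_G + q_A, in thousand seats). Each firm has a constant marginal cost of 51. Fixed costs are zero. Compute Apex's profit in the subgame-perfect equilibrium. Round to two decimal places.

The follower Apex best-responds to any q_G: π_A = (353 - 2Q)q_A - 51q_A.
Setting the follower's marginal profit to zero, 302 - 2q_G - 4q_A = 0, i.e. q_A = (302 - 2q_G)/4.
Granite substitutes q_A(q_G) into its own profit: π_G = q_G(353 - 2q_G - (302 - 2q_G)/2) - 51q_G = (202 - q_G)q_G - 51q_G.
The leader's first-order condition 151 - 2q_G = 0 yields q_G = 151/2.
Then q_A = (302 - 2·(151/2))/4 = 151/4.
Price P = 353 - 2·(453/4) = 253/2.
Apex's profit: (253/2 - 51)·(151/4) = 2850.1250.

2850.13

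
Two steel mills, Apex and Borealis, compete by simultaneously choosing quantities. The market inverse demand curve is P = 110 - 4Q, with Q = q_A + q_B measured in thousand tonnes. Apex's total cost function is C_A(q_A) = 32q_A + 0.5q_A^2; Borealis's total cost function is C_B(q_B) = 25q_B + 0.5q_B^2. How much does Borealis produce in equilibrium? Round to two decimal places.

Apex's profit: π_A = (110 - 4Q)q_A - (32q_A + (1/2)q_A²). Setting ∂π_A/∂q_A = 0: 78 - 9q_A - 4(q_B) = 0.
Borealis's first-order condition: 85 - 9q_B - 4(q_A) = 0.
Best responses: q_A = (78 - 4q_B)/9, q_B = (85 - 4q_A)/9.
Substituting one into the other gives q_A = 362/65 and q_B = 453/65.

6.97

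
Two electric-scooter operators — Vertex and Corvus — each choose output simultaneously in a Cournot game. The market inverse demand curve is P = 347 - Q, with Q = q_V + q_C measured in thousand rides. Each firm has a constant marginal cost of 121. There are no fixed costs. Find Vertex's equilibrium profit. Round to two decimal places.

A representative firm's profit is π_i = q_i(347 - Q) - 121q_i.
First-order condition (treating rivals' output as given): 226 - 2q_i - q_j = 0.
With identical firms every q_j equals q_i, so q_j = q_i and 226 = 3q_i, giving q_i = 226/3.
Price P = 347 - 452/3 = 589/3.
Vertex's profit: (589/3 - 121)·(226/3) = 5675.1111.

5675.11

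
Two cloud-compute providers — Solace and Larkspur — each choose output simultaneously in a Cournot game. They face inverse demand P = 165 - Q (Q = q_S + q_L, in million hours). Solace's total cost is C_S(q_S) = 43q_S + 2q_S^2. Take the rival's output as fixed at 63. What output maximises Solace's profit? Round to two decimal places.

9.83

With the rival's output fixed at 63, Solace's profit is π_S = (165 - 63 - q_S)q_S - (43q_S + 2q_S²) = (102 - q_S)q_S - (43q_S + 2q_S²).
∂π_S/∂q_S = 59 - 6q_S = 0, so q_S = 59/6.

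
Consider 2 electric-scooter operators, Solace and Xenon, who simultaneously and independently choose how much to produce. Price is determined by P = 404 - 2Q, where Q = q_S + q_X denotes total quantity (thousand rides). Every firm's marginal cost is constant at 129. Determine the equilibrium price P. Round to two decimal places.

220.67

Each firm earns π_i = (404 - 2Q)q_i - 129q_i.
First-order condition (treating rivals' output as given): 275 - 4q_i - 2q_j = 0.
By symmetry each firm produces the same amount; substituting q_j = q_i yields q_i = 275/6.
Total output Q = 275/3, so price P = 404 - 2·(275/3) = 662/3.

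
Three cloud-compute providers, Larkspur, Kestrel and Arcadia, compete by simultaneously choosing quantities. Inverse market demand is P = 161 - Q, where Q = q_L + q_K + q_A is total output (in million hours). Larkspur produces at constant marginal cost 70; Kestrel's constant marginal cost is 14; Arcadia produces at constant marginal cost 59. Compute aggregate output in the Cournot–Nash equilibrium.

85

Larkspur's profit: π_L = (161 - Q)q_L - (70q_L). Setting ∂π_L/∂q_L = 0: 91 - 2q_L - (q_K + q_A) = 0.
Kestrel's first-order condition: 147 - 2q_K - (q_L + q_A) = 0.
Arcadia's profit: π_A = (161 - Q)q_A - (59q_A). Setting ∂π_A/∂q_A = 0: 102 - 2q_A - (q_L + q_K) = 0.
Summing all 3 equations gives 340 − 4Q = 0, hence Q = 85.
Back-substituting: q_L = (91 − 85) = 6, q_K = (147 − 85) = 62, q_A = (102 − 85) = 17.
Total output Q = 6 + 62 + 17 = 85.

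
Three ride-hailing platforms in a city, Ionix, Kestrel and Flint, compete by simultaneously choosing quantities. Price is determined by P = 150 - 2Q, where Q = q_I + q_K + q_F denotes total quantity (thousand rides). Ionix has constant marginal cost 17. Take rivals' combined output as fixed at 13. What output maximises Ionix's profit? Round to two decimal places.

With rivals' combined output fixed at 13, Ionix's profit is π_I = (150 - 2·13 - 2q_I)q_I - (17q_I) = (124 - 2q_I)q_I - (17q_I).
∂π_I/∂q_I = 107 - 4q_I = 0, so q_I = 107/4.

26.75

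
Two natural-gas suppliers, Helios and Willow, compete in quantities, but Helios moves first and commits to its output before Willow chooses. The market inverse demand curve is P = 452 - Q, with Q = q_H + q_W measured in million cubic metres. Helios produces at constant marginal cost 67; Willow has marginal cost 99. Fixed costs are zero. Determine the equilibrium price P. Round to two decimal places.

Solve by backward induction. Given q_H, the follower Willow maximises π_W = (452 - q_H - q_W)q_W - 99q_W.
∂π_W/∂q_W = 353 - q_H - 2q_W = 0 gives the reaction function q_W = (353 - q_H)/2.
Helios substitutes q_W(q_H) into its own profit: π_H = q_H(452 - q_H - (353 - q_H)/2) - 67q_H = (551/2 - (1/2)q_H)q_H - 67q_H.
The leader's first-order condition 417/2 - q_H = 0 yields q_H = 417/2.
Then q_W = (353 - 417/2)/2 = 289/4.
Total output Q = 1123/4, so price P = 452 - 1123/4 = 685/4.

171.25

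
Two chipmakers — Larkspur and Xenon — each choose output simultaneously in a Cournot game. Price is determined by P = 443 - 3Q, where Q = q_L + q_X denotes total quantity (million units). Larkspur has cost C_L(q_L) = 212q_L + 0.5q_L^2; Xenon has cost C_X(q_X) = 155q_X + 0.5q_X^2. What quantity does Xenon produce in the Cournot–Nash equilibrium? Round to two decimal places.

33.08

Larkspur's profit: π_L = (443 - 3Q)q_L - (212q_L + (1/2)q_L²). Setting ∂π_L/∂q_L = 0: 231 - 7q_L - 3(q_X) = 0.
Xenon's first-order condition: 288 - 7q_X - 3(q_L) = 0.
So q_L = (231 - 3q_X)/7 and q_X = (288 - 3q_L)/7.
Substituting one into the other gives q_L = 753/40 and q_X = 1323/40.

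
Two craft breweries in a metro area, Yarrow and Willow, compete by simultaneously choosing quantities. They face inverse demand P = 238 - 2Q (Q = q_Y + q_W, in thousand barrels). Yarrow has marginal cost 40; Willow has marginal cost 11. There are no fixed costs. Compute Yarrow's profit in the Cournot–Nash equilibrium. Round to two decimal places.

1586.72

Yarrow's profit: π_Y = (238 - 2Q)q_Y - (40q_Y). Setting ∂π_Y/∂q_Y = 0: 198 - 4q_Y - 2(q_W) = 0.
Willow's first-order condition: 227 - 4q_W - 2(q_Y) = 0.
Rearranging gives the reaction functions q_Y = (198 - 2q_W)/4 and q_W = (227 - 2q_Y)/4.
Solving the pair: q_Y = 169/6, q_W = 128/3.
Price P = 238 - 2·(425/6) = 289/3.
Yarrow's profit: (289/3 - 40)·(169/6) = 1586.7222.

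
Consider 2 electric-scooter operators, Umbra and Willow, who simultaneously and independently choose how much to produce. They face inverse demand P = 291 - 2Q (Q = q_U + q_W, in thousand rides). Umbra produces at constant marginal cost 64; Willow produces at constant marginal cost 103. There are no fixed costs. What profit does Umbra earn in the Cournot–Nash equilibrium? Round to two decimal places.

Umbra's profit: π_U = (291 - 2Q)q_U - (64q_U). Setting ∂π_U/∂q_U = 0: 227 - 4q_U - 2(q_W) = 0.
Willow's profit: π_W = (291 - 2Q)q_W - (103q_W). Setting ∂π_W/∂q_W = 0: 188 - 4q_W - 2(q_U) = 0.
So q_U = (227 - 2q_W)/4 and q_W = (188 - 2q_U)/4.
Substituting one into the other gives q_U = 133/3 and q_W = 149/6.
Price P = 291 - 2·(415/6) = 458/3.
Umbra's profit: (458/3 - 64)·(133/3) = 3930.8889.

3930.89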